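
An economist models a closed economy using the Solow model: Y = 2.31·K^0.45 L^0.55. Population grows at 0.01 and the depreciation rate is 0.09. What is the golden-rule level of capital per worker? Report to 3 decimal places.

k_gold ≈ 70.595

Break-even investment rate: n + δ = 0.01 + 0.09 = 0.1.
At the golden rule the marginal product of capital equals n+δ: 0.45·2.31·k^(0.45−1) = 0.1. Solving, k_gold = (0.45·2.31/0.1)^(1/0.55) ≈ 70.5947.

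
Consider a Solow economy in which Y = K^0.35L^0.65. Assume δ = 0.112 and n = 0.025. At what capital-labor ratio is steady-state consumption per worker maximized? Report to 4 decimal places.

The effective depreciation rate is n + δ = 0.025 + 0.112 = 0.137.
Maximizing c = f(k) − (n+δ)·k gives f'(k) = n+δ, i.e. 0.35·k^(0.35−1) = 0.137, so k_gold = (0.35/0.137)^(1/0.65) ≈ 4.2334.

k_gold ≈ 4.2334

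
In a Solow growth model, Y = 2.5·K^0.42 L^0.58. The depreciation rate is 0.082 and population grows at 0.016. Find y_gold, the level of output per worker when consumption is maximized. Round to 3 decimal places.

Break-even investment rate: n + δ = 0.016 + 0.082 = 0.098.
Setting f'(k) = n+δ gives 0.42·2.5·k^(0.42−1) = 0.098, hence k_gold = (0.42·2.5/0.098)^(1/0.58) ≈ 59.6759.
Output: y_gold = 2.5·k_gold^0.42 = 2.5·59.6759^0.42 ≈ 13.9244.

y_gold ≈ 13.924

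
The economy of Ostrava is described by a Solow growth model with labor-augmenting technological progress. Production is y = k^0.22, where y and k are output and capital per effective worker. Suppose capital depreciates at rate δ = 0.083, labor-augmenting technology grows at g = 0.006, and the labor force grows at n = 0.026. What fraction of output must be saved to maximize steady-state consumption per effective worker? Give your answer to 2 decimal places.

s_gold = 0.22

n + g + δ = 0.026 + 0.006 + 0.083 = 0.115.
At the golden rule MPK = n+g+δ, and in any Cobb-Douglas steady state s = (n+g+δ)·k/y = MPK·k/y = capital's share 0.22.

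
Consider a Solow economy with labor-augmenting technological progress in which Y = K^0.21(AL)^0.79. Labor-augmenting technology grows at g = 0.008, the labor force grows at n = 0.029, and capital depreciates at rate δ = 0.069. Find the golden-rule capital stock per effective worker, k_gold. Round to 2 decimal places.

The effective depreciation rate is n + g + δ = 0.029 + 0.008 + 0.069 = 0.106.
Maximizing c = f(k) − (n+g+δ)·k gives f'(k) = n+g+δ, i.e. 0.21·k^(0.21−1) = 0.106, so k_gold = (0.21/0.106)^(1/0.79) ≈ 2.3760.

k_gold ≈ 2.38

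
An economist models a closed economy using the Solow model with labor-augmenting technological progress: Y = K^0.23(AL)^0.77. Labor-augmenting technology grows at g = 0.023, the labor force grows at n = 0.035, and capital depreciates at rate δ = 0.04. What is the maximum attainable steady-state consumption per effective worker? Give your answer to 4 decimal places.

Break-even investment rate: n + g + δ = 0.035 + 0.023 + 0.04 = 0.098.
Maximizing c = f(k) − (n+g+δ)·k gives f'(k) = n+g+δ, i.e. 0.23·k^(0.23−1) = 0.098, so k_gold = (0.23/0.098)^(1/0.77) ≈ 3.0281.
y_gold = 3.0281^0.23 ≈ 1.2902.
c_gold = y_gold − (n+g+δ)·k_gold = 1.2902 − 0.098·3.0281 ≈ 0.9935.

c_gold ≈ 0.9935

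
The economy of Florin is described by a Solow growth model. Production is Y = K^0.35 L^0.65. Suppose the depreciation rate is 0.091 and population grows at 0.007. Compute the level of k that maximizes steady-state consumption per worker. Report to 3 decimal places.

k_gold ≈ 7.088

Break-even investment rate: n + δ = 0.007 + 0.091 = 0.098.
Setting f'(k) = n+δ gives 0.35·k^(0.35−1) = 0.098, hence k_gold = (0.35/0.098)^(1/0.65) ≈ 7.0880.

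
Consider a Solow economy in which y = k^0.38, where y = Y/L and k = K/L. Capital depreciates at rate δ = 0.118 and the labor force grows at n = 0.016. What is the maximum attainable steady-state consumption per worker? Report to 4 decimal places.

Capital per worker breaks even when investment replaces (n + δ)·k; here n + δ = 0.134.
Setting f'(k) = n+δ gives 0.38·k^(0.38−1) = 0.134, hence k_gold = (0.38/0.134)^(1/0.62) ≈ 5.3719.
y_gold = 5.3719^0.38 ≈ 1.8943.
c_gold = y_gold − (n+δ)·k_gold = 1.8943 − 0.134·5.3719 ≈ 1.1745.

c_gold ≈ 1.1745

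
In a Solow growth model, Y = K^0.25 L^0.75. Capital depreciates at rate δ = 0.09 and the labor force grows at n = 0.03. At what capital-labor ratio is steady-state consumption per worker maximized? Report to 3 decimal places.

k_gold ≈ 2.661

The effective depreciation rate is n + δ = 0.03 + 0.09 = 0.12.
At the golden rule the marginal product of capital equals n+δ: 0.25·k^(0.25−1) = 0.12. Solving, k_gold = (0.25/0.12)^(1/0.75) ≈ 2.6608.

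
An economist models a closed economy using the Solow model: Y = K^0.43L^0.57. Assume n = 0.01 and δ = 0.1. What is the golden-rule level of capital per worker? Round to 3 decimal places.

k_gold ≈ 10.933

Break-even investment rate: n + δ = 0.01 + 0.1 = 0.11.
At the golden rule the marginal product of capital equals n+δ: 0.43·k^(0.43−1) = 0.11. Solving, k_gold = (0.43/0.11)^(1/0.57) ≈ 10.9328.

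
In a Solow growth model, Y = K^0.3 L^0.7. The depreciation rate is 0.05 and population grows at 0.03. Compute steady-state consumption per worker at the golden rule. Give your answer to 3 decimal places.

c_gold ≈ 1.233

Break-even investment rate: n + δ = 0.03 + 0.05 = 0.08.
At the golden rule the marginal product of capital equals n+δ: 0.3·k^(0.3−1) = 0.08. Solving, k_gold = (0.3/0.08)^(1/0.7) ≈ 6.6076.
y_gold = 6.6076^0.3 ≈ 1.7620.
c_gold = y_gold − (n+δ)·k_gold = 1.7620 − 0.08·6.6076 ≈ 1.2334.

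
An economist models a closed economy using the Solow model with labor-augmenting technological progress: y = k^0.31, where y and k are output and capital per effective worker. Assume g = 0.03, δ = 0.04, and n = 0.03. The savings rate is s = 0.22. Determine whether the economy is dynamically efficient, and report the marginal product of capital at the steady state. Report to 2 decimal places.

dynamically efficient; MPK ≈ 0.14

Capital per effective worker breaks even when investment replaces (n + g + δ)·k; here n + g + δ = 0.1.
Steady-state k*: s·k^0.31 = 0.1·k gives k* = (0.22/0.1)^(1/0.69) ≈ 3.1352.
MPK = 0.31·3.1352^(-0.69) ≈ 0.1409.
MPK > n+g+δ = 0.1, so the economy is dynamically efficient (under-saving).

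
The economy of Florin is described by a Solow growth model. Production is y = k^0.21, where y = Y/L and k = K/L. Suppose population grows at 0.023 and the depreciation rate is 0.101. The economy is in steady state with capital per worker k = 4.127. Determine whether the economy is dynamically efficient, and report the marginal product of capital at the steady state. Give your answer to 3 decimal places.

Break-even investment rate: n + δ = 0.023 + 0.101 = 0.124.
MPK = 0.21·k^(0.21−1) = 0.21·4.127^(-0.79) ≈ 0.0685.
MPK < 0.124, so the economy is dynamically inefficient (over-saving).

dynamically inefficient; MPK ≈ 0.069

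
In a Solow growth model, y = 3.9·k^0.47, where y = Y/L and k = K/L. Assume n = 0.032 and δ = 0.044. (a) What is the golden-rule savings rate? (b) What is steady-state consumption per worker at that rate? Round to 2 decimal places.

(a) s_gold = 0.47; (b) c_gold ≈ 34.77

Capital per worker breaks even when investment replaces (n + δ)·k; here n + δ = 0.076.
For Cobb-Douglas, s_gold equals capital's share: s_gold = 0.47.
Maximizing c = f(k) − (n+δ)·k gives f'(k) = n+δ, i.e. 0.47·3.9·k^(0.47−1) = 0.076, so k_gold = (0.47·3.9/0.076)^(1/0.53) ≈ 405.7004.
y_gold = 3.9·405.7004^0.47 ≈ 65.6026; c_gold = (1−0.47)·y_gold ≈ 34.7694.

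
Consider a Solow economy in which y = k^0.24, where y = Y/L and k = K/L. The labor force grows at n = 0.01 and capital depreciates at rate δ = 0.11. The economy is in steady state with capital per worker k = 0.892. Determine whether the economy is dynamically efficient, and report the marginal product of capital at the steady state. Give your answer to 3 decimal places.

Capital per worker breaks even when investment replaces (n + δ)·k; here n + δ = 0.12.
MPK = 0.24·k^(0.24−1) = 0.24·0.892^(-0.76) ≈ 0.2618.
MPK > 0.12, so the economy is dynamically efficient (under-saving).

dynamically efficient; MPK ≈ 0.262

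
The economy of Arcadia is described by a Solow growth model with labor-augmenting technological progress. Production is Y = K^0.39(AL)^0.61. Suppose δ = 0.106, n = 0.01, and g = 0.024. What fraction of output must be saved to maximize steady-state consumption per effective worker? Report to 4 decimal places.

s_gold = 0.3900

Capital per effective worker breaks even when investment replaces (n + g + δ)·k; here n + g + δ = 0.14.
At the golden rule MPK = n+g+δ, and in any Cobb-Douglas steady state s = (n+g+δ)·k/y = MPK·k/y = capital's share 0.39.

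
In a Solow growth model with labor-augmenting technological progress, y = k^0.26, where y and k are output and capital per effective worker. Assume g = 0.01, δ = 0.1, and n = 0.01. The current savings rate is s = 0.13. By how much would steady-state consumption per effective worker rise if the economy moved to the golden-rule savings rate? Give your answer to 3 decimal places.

Δc ≈ 0.076

n + g + δ = 0.01 + 0.01 + 0.1 = 0.12.
Current steady state (s = 0.13): k* = (0.13/0.12)^(1/0.74) ≈ 1.1142, y* = 1.1142^0.26 ≈ 1.0285, c* = (1−0.13)·1.0285 ≈ 0.8948.
At the golden rule the marginal product of capital equals n+g+δ: 0.26·k^(0.26−1) = 0.12. Solving, k_gold = (0.26/0.12)^(1/0.74) ≈ 2.8430.
y_gold = 2.8430^0.26 ≈ 1.3121, c_gold = y_gold − 0.12·k_gold ≈ 0.9710.
Gain: Δc = 0.9710 − 0.8948 ≈ 0.0762.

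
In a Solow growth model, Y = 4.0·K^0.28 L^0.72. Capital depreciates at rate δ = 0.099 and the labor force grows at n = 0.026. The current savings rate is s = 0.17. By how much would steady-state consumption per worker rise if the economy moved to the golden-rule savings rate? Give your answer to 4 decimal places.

Δc ≈ 0.3416

Break-even investment rate: n + δ = 0.026 + 0.099 = 0.125.
Current steady state (s = 0.17): k* = (0.17·4.0/0.125)^(1/0.72) ≈ 10.5115, y* = 4.0·10.5115^0.28 ≈ 7.7291, c* = (1−0.17)·7.7291 ≈ 6.4151.
Setting f'(k) = n+δ gives 0.28·4.0·k^(0.28−1) = 0.125, hence k_gold = (0.28·4.0/0.125)^(1/0.72) ≈ 21.0208.
y_gold = 4.0·21.0208^0.28 ≈ 9.3843, c_gold = y_gold − 0.125·k_gold ≈ 6.7567.
Gain: Δc = 6.7567 − 6.4151 ≈ 0.3416.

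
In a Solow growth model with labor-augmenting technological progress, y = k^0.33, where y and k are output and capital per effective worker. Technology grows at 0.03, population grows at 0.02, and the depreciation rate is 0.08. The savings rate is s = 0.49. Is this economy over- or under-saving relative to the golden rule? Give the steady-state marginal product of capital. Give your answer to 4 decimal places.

over-saving; MPK ≈ 0.0876

The effective depreciation rate is n + g + δ = 0.02 + 0.03 + 0.08 = 0.13.
Steady-state k*: s·k^0.33 = 0.13·k gives k* = (0.49/0.13)^(1/0.67) ≈ 7.2457.
MPK = 0.33·7.2457^(-0.67) ≈ 0.0876.
MPK < n+g+δ = 0.13, so the economy is dynamically inefficient (over-saving).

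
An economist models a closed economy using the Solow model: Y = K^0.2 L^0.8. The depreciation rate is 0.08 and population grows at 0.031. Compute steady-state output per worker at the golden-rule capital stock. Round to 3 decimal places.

Capital per worker breaks even when investment replaces (n + δ)·k; here n + δ = 0.111.
Setting f'(k) = n+δ gives 0.2·k^(0.2−1) = 0.111, hence k_gold = (0.2/0.111)^(1/0.8) ≈ 2.0875.
Output: y_gold = k_gold^0.2 = 2.0875^0.2 ≈ 1.1586.

y_gold ≈ 1.159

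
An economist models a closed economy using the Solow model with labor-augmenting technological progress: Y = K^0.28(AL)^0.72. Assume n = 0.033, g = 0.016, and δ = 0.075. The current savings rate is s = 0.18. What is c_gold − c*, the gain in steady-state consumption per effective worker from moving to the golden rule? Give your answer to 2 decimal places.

Δc ≈ 0.04

Capital per effective worker breaks even when investment replaces (n + g + δ)·k; here n + g + δ = 0.124.
Current steady state (s = 0.18): k* = (0.18/0.124)^(1/0.72) ≈ 1.6780, y* = 1.6780^0.28 ≈ 1.1560, c* = (1−0.18)·1.1560 ≈ 0.9479.
At the golden rule the marginal product of capital equals n+g+δ: 0.28·k^(0.28−1) = 0.124. Solving, k_gold = (0.28/0.124)^(1/0.72) ≈ 3.0996.
y_gold = 3.0996^0.28 ≈ 1.3727, c_gold = y_gold − 0.124·k_gold ≈ 0.9883.
Gain: Δc = 0.9883 − 0.9479 ≈ 0.0404.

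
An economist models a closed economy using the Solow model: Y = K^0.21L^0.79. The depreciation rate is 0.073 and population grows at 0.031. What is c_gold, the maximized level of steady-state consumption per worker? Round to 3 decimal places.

The effective depreciation rate is n + δ = 0.031 + 0.073 = 0.104.
Setting f'(k) = n+δ gives 0.21·k^(0.21−1) = 0.104, hence k_gold = (0.21/0.104)^(1/0.79) ≈ 2.4339.
y_gold = 2.4339^0.21 ≈ 1.2054.
c_gold = y_gold − (n+δ)·k_gold = 1.2054 − 0.104·2.4339 ≈ 0.9523.

c_gold ≈ 0.952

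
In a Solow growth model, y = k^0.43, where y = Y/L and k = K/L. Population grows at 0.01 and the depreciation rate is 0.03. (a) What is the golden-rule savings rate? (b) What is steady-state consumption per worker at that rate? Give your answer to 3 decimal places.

n + δ = 0.01 + 0.03 = 0.04.
For Cobb-Douglas, s_gold equals capital's share: s_gold = 0.43.
At the golden rule the marginal product of capital equals n+δ: 0.43·k^(0.43−1) = 0.04. Solving, k_gold = (0.43/0.04)^(1/0.57) ≈ 64.4894.
y_gold = 64.4894^0.43 ≈ 5.9990; c_gold = (1−0.43)·y_gold ≈ 3.4194.

(a) s_gold = 0.430; (b) c_gold ≈ 3.419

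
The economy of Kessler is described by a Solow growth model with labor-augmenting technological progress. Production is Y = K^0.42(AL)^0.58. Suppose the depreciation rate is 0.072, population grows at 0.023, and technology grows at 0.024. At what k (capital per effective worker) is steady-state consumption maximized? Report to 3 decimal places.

k_gold ≈ 8.797

n + g + δ = 0.023 + 0.024 + 0.072 = 0.119.
Golden rule sets MPK = n+g+δ: 0.42·k^(0.42−1) = 0.119, so k_gold = (0.42/0.119)^(1/0.58) ≈ 8.7966.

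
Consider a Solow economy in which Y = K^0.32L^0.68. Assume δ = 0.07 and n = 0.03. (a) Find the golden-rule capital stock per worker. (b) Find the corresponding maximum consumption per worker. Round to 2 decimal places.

Capital per worker breaks even when investment replaces (n + δ)·k; here n + δ = 0.1.
At the golden rule the marginal product of capital equals n+δ: 0.32·k^(0.32−1) = 0.1. Solving, k_gold = (0.32/0.1)^(1/0.68) ≈ 5.5318.
y_gold = 5.5318^0.32 ≈ 1.7287; c_gold = y_gold − 0.1·k_gold ≈ 1.1755.

(a) k_gold ≈ 5.53; (b) c_gold ≈ 1.18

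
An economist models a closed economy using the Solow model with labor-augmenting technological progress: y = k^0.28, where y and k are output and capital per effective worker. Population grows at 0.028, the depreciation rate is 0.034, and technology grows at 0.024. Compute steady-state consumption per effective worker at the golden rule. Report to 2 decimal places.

Capital per effective worker breaks even when investment replaces (n + g + δ)·k; here n + g + δ = 0.086.
At the golden rule the marginal product of capital equals n+g+δ: 0.28·k^(0.28−1) = 0.086. Solving, k_gold = (0.28/0.086)^(1/0.72) ≈ 5.1526.
y_gold = 5.1526^0.28 ≈ 1.5826.
c_gold = y_gold − (n+g+δ)·k_gold = 1.5826 − 0.086·5.1526 ≈ 1.1395.

c_gold ≈ 1.14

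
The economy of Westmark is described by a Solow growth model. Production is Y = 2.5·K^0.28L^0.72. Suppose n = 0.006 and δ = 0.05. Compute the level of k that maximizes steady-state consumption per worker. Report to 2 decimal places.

k_gold ≈ 33.38

Break-even investment rate: n + δ = 0.006 + 0.05 = 0.056.
At the golden rule the marginal product of capital equals n+δ: 0.28·2.5·k^(0.28−1) = 0.056. Solving, k_gold = (0.28·2.5/0.056)^(1/0.72) ≈ 33.3800.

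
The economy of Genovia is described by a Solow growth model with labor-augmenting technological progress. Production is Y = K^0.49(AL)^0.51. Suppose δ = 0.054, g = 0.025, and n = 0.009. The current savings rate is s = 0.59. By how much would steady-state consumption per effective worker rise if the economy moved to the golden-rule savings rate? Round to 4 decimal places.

Δc ≈ 0.1036

Capital per effective worker breaks even when investment replaces (n + g + δ)·k; here n + g + δ = 0.088.
Current steady state (s = 0.59): k* = (0.59/0.088)^(1/0.51) ≈ 41.7188, y* = 41.7188^0.49 ≈ 6.2225, c* = (1−0.59)·6.2225 ≈ 2.5512.
At the golden rule the marginal product of capital equals n+g+δ: 0.49·k^(0.49−1) = 0.088. Solving, k_gold = (0.49/0.088)^(1/0.51) ≈ 28.9857.
y_gold = 28.9857^0.49 ≈ 5.2056, c_gold = y_gold − 0.088·k_gold ≈ 2.6548.
Gain: Δc = 2.6548 − 2.5512 ≈ 0.1036.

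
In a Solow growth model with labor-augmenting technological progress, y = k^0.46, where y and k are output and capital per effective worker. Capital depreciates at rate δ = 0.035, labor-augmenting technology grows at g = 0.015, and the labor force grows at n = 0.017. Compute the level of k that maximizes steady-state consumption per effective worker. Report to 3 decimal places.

k_gold ≈ 35.433

Break-even investment rate: n + g + δ = 0.017 + 0.015 + 0.035 = 0.067.
At the golden rule the marginal product of capital equals n+g+δ: 0.46·k^(0.46−1) = 0.067. Solving, k_gold = (0.46/0.067)^(1/0.54) ≈ 35.4334.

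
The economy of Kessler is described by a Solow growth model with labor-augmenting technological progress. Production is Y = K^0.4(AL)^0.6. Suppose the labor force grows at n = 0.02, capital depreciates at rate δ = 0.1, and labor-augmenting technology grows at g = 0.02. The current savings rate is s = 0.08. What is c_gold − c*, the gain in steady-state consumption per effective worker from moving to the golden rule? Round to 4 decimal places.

Δc ≈ 0.5746

Break-even investment rate: n + g + δ = 0.02 + 0.02 + 0.1 = 0.14.
Current steady state (s = 0.08): k* = (0.08/0.14)^(1/0.6) ≈ 0.3935, y* = 0.3935^0.4 ≈ 0.6886, c* = (1−0.08)·0.6886 ≈ 0.6335.
At the golden rule the marginal product of capital equals n+g+δ: 0.4·k^(0.4−1) = 0.14. Solving, k_gold = (0.4/0.14)^(1/0.6) ≈ 5.7529.
y_gold = 5.7529^0.4 ≈ 2.0135, c_gold = y_gold − 0.14·k_gold ≈ 1.2081.
Gain: Δc = 1.2081 − 0.6335 ≈ 0.5746.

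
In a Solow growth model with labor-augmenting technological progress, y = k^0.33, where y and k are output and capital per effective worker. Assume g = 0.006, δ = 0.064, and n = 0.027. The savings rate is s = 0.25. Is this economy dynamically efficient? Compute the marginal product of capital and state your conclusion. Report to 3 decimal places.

dynamically efficient; MPK ≈ 0.128

n + g + δ = 0.027 + 0.006 + 0.064 = 0.097.
Steady-state k*: s·k^0.33 = 0.097·k gives k* = (0.25/0.097)^(1/0.67) ≈ 4.1085.
MPK = 0.33·4.1085^(-0.67) ≈ 0.1280.
MPK > n+g+δ = 0.097, so the economy is dynamically efficient (under-saving).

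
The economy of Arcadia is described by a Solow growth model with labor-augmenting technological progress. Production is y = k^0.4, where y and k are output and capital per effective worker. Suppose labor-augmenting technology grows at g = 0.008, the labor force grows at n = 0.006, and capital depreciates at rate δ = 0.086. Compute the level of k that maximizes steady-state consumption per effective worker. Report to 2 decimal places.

n + g + δ = 0.006 + 0.008 + 0.086 = 0.1.
Golden rule sets MPK = n+g+δ: 0.4·k^(0.4−1) = 0.1, so k_gold = (0.4/0.1)^(1/0.6) ≈ 10.0794.

k_gold ≈ 10.08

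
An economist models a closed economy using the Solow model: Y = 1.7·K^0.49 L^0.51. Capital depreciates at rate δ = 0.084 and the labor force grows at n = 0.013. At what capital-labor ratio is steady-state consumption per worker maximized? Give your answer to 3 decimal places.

k_gold ≈ 67.784

Break-even investment rate: n + δ = 0.013 + 0.084 = 0.097.
Setting f'(k) = n+δ gives 0.49·1.7·k^(0.49−1) = 0.097, hence k_gold = (0.49·1.7/0.097)^(1/0.51) ≈ 67.7835.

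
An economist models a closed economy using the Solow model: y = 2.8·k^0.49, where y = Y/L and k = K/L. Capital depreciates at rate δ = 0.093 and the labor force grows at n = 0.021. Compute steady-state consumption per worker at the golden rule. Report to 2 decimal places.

c_gold ≈ 15.59

Capital per worker breaks even when investment replaces (n + δ)·k; here n + δ = 0.114.
Maximizing c = f(k) − (n+δ)·k gives f'(k) = n+δ, i.e. 0.49·2.8·k^(0.49−1) = 0.114, so k_gold = (0.49·2.8/0.114)^(1/0.51) ≈ 131.3796.
y_gold = 2.8·131.3796^0.49 ≈ 30.5659.
c_gold = y_gold − (n+δ)·k_gold = 30.5659 − 0.114·131.3796 ≈ 15.5886.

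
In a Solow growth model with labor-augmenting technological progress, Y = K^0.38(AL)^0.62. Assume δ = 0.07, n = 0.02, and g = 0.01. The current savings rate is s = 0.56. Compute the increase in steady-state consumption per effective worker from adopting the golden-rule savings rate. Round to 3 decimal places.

Δc ≈ 0.140

Break-even investment rate: n + g + δ = 0.02 + 0.01 + 0.07 = 0.1.
Current steady state (s = 0.56): k* = (0.56/0.1)^(1/0.62) ≈ 16.0974, y* = 16.0974^0.38 ≈ 2.8745, c* = (1−0.56)·2.8745 ≈ 1.2648.
Golden rule sets MPK = n+g+δ: 0.38·k^(0.38−1) = 0.1, so k_gold = (0.38/0.1)^(1/0.62) ≈ 8.6126.
y_gold = 8.6126^0.38 ≈ 2.2665, c_gold = y_gold − 0.1·k_gold ≈ 1.4052.
Gain: Δc = 1.4052 − 1.2648 ≈ 0.1404.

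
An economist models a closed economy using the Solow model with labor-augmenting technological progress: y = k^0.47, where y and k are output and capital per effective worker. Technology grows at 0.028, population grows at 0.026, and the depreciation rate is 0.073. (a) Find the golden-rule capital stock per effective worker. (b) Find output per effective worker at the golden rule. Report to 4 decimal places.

(a) k_gold ≈ 11.8101; (b) y_gold ≈ 3.1912

Break-even investment rate: n + g + δ = 0.026 + 0.028 + 0.073 = 0.127.
Setting f'(k) = n+g+δ gives 0.47·k^(0.47−1) = 0.127, hence k_gold = (0.47/0.127)^(1/0.53) ≈ 11.8101.
y_gold = 11.8101^0.47 ≈ 3.1912.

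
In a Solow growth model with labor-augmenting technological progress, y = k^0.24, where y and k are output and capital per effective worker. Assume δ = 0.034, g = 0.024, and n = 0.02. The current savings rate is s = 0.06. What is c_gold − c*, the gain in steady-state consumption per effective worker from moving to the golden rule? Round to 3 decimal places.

Δc ≈ 0.219

Break-even investment rate: n + g + δ = 0.02 + 0.024 + 0.034 = 0.078.
Current steady state (s = 0.06): k* = (0.06/0.078)^(1/0.76) ≈ 0.7081, y* = 0.7081^0.24 ≈ 0.9205, c* = (1−0.06)·0.9205 ≈ 0.8653.
Setting f'(k) = n+g+δ gives 0.24·k^(0.24−1) = 0.078, hence k_gold = (0.24/0.078)^(1/0.76) ≈ 4.3879.
y_gold = 4.3879^0.24 ≈ 1.4261, c_gold = y_gold − 0.078·k_gold ≈ 1.0838.
Gain: Δc = 1.0838 − 0.8653 ≈ 0.2186.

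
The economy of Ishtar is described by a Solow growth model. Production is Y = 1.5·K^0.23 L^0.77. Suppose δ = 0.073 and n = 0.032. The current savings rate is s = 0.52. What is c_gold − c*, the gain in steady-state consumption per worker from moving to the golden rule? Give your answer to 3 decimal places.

Δc ≈ 0.337

Capital per worker breaks even when investment replaces (n + δ)·k; here n + δ = 0.105.
Current steady state (s = 0.52): k* = (0.52·1.5/0.105)^(1/0.77) ≈ 13.5222, y* = 1.5·13.5222^0.23 ≈ 2.7304, c* = (1−0.52)·2.7304 ≈ 1.3106.
Maximizing c = f(k) − (n+δ)·k gives f'(k) = n+δ, i.e. 0.23·1.5·k^(0.23−1) = 0.105, so k_gold = (0.23·1.5/0.105)^(1/0.77) ≈ 4.6876.
y_gold = 1.5·4.6876^0.23 ≈ 2.1400, c_gold = y_gold − 0.105·k_gold ≈ 1.6478.
Gain: Δc = 1.6478 − 1.3106 ≈ 0.3372.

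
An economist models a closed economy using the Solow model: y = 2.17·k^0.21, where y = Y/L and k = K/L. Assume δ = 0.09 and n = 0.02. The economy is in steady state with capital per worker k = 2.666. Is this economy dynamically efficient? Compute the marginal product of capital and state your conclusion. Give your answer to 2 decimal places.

n + δ = 0.02 + 0.09 = 0.11.
MPK = 0.21·2.17·k^(0.21−1) = 0.21·2.17·2.666^(-0.79) ≈ 0.2100.
MPK > 0.11, so the economy is dynamically efficient (under-saving).

dynamically efficient; MPK ≈ 0.21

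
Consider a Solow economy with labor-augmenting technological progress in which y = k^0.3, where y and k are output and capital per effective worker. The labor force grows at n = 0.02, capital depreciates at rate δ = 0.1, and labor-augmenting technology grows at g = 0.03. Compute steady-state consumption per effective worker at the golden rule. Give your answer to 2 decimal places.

c_gold ≈ 0.94

Capital per effective worker breaks even when investment replaces (n + g + δ)·k; here n + g + δ = 0.15.
Maximizing c = f(k) − (n+g+δ)·k gives f'(k) = n+g+δ, i.e. 0.3·k^(0.3−1) = 0.15, so k_gold = (0.3/0.15)^(1/0.7) ≈ 2.6918.
y_gold = 2.6918^0.3 ≈ 1.3459.
c_gold = y_gold − (n+g+δ)·k_gold = 1.3459 − 0.15·2.6918 ≈ 0.9421.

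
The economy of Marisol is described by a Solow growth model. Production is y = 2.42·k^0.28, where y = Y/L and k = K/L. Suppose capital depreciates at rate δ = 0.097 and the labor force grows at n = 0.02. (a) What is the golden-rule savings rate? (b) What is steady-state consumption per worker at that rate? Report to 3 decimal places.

n + δ = 0.02 + 0.097 = 0.117.
For Cobb-Douglas, s_gold equals capital's share: s_gold = 0.28.
Golden rule sets MPK = n+δ: 0.28·2.42·k^(0.28−1) = 0.117, so k_gold = (0.28·2.42/0.117)^(1/0.72) ≈ 11.4664.
y_gold = 2.42·11.4664^0.28 ≈ 4.7913; c_gold = (1−0.28)·y_gold ≈ 3.4497.

(a) s_gold = 0.280; (b) c_gold ≈ 3.450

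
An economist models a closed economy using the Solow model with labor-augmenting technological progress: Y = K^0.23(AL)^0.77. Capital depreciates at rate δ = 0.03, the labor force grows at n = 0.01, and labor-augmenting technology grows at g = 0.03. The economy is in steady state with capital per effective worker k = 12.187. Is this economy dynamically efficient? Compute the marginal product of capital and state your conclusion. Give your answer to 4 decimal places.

dynamically inefficient; MPK ≈ 0.0335

Break-even investment rate: n + g + δ = 0.01 + 0.03 + 0.03 = 0.07.
MPK = 0.23·k^(0.23−1) = 0.23·12.187^(-0.77) ≈ 0.0335.
MPK < 0.07, so the economy is dynamically inefficient (over-saving).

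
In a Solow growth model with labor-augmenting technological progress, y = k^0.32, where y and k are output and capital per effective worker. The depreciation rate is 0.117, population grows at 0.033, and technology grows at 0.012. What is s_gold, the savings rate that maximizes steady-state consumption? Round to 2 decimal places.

s_gold = 0.32

Break-even investment rate: n + g + δ = 0.033 + 0.012 + 0.117 = 0.162.
At the golden rule MPK = n+g+δ, and in any Cobb-Douglas steady state s = (n+g+δ)·k/y = MPK·k/y = capital's share 0.32.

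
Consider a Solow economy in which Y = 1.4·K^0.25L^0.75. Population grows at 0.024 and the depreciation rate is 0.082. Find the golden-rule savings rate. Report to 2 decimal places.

Capital per worker breaks even when investment replaces (n + δ)·k; here n + δ = 0.106.
At the golden rule MPK = n+δ, and in any Cobb-Douglas steady state s = (n+δ)·k/y = MPK·k/y = capital's share 0.25.

s_gold = 0.25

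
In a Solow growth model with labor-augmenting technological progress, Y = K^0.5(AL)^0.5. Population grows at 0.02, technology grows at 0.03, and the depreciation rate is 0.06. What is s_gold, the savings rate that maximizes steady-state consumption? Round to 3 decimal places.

s_gold = 0.500

The effective depreciation rate is n + g + δ = 0.02 + 0.03 + 0.06 = 0.11.
At the golden rule MPK = n+g+δ, and in any Cobb-Douglas steady state s = (n+g+δ)·k/y = MPK·k/y = capital's share 0.5.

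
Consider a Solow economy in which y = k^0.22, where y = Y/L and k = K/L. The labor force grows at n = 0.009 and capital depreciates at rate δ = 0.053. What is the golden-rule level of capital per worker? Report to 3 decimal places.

k_gold ≈ 5.072

Capital per worker breaks even when investment replaces (n + δ)·k; here n + δ = 0.062.
At the golden rule the marginal product of capital equals n+δ: 0.22·k^(0.22−1) = 0.062. Solving, k_gold = (0.22/0.062)^(1/0.78) ≈ 5.0719.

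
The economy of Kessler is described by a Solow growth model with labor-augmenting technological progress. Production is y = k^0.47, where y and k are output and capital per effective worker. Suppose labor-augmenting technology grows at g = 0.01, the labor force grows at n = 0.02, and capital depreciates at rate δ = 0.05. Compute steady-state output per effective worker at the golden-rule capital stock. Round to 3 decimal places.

y_gold ≈ 4.808

Capital per effective worker breaks even when investment replaces (n + g + δ)·k; here n + g + δ = 0.08.
At the golden rule the marginal product of capital equals n+g+δ: 0.47·k^(0.47−1) = 0.08. Solving, k_gold = (0.47/0.08)^(1/0.53) ≈ 28.2461.
Output: y_gold = k_gold^0.47 = 28.2461^0.47 ≈ 4.8078.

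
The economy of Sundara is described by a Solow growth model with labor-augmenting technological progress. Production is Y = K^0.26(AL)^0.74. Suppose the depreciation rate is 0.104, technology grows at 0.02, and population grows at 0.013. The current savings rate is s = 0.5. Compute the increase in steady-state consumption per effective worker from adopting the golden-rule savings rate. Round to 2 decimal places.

Break-even investment rate: n + g + δ = 0.013 + 0.02 + 0.104 = 0.137.
Current steady state (s = 0.5): k* = (0.5/0.137)^(1/0.74) ≈ 5.7517, y* = 5.7517^0.26 ≈ 1.5760, c* = (1−0.5)·1.5760 ≈ 0.7880.
Maximizing c = f(k) − (n+g+δ)·k gives f'(k) = n+g+δ, i.e. 0.26·k^(0.26−1) = 0.137, so k_gold = (0.26/0.137)^(1/0.74) ≈ 2.3769.
y_gold = 2.3769^0.26 ≈ 1.2525, c_gold = y_gold − 0.137·k_gold ≈ 0.9268.
Gain: Δc = 0.9268 − 0.7880 ≈ 0.1388.

Δc ≈ 0.14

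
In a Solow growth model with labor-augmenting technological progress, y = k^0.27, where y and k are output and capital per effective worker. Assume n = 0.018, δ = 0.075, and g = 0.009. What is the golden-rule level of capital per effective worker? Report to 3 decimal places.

n + g + δ = 0.018 + 0.009 + 0.075 = 0.102.
Setting f'(k) = n+g+δ gives 0.27·k^(0.27−1) = 0.102, hence k_gold = (0.27/0.102)^(1/0.73) ≈ 3.7943.

k_gold ≈ 3.794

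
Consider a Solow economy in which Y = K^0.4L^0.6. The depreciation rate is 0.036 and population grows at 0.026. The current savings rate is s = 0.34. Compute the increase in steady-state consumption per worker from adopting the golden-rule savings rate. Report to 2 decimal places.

Δc ≈ 0.03

Capital per worker breaks even when investment replaces (n + δ)·k; here n + δ = 0.062.
Current steady state (s = 0.34): k* = (0.34/0.062)^(1/0.6) ≈ 17.0534, y* = 17.0534^0.4 ≈ 3.1097, c* = (1−0.34)·3.1097 ≈ 2.0524.
Golden rule sets MPK = n+δ: 0.4·k^(0.4−1) = 0.062, so k_gold = (0.4/0.062)^(1/0.6) ≈ 22.3587.
y_gold = 22.3587^0.4 ≈ 3.4656, c_gold = y_gold − 0.062·k_gold ≈ 2.0794.
Gain: Δc = 2.0794 − 2.0524 ≈ 0.0269.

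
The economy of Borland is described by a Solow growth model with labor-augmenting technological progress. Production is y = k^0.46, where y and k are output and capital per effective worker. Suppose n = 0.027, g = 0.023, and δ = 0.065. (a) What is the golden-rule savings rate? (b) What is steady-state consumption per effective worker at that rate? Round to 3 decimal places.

(a) s_gold = 0.460; (b) c_gold ≈ 1.759

Break-even investment rate: n + g + δ = 0.027 + 0.023 + 0.065 = 0.115.
For Cobb-Douglas, s_gold equals capital's share: s_gold = 0.46.
Maximizing c = f(k) − (n+g+δ)·k gives f'(k) = n+g+δ, i.e. 0.46·k^(0.46−1) = 0.115, so k_gold = (0.46/0.115)^(1/0.54) ≈ 13.0294.
y_gold = 13.0294^0.46 ≈ 3.2574; c_gold = (1−0.46)·y_gold ≈ 1.7590.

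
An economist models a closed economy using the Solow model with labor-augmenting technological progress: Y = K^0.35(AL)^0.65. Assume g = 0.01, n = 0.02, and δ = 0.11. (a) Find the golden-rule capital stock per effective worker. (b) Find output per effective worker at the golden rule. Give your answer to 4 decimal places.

(a) k_gold ≈ 4.0946; (b) y_gold ≈ 1.6379

n + g + δ = 0.02 + 0.01 + 0.11 = 0.14.
At the golden rule the marginal product of capital equals n+g+δ: 0.35·k^(0.35−1) = 0.14. Solving, k_gold = (0.35/0.14)^(1/0.65) ≈ 4.0946.
y_gold = 4.0946^0.35 ≈ 1.6379.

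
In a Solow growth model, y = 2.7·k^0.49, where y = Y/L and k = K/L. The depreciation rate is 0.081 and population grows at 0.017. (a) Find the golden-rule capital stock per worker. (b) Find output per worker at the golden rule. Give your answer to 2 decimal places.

Capital per worker breaks even when investment replaces (n + δ)·k; here n + δ = 0.098.
Golden rule sets MPK = n+δ: 0.49·2.7·k^(0.49−1) = 0.098, so k_gold = (0.49·2.7/0.098)^(1/0.51) ≈ 164.5662.
y_gold = 2.7·164.5662^0.49 ≈ 32.9132.

(a) k_gold ≈ 164.57; (b) y_gold ≈ 32.91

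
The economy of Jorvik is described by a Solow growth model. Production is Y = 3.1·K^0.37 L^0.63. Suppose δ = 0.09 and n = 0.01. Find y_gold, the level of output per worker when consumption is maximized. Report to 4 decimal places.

Capital per worker breaks even when investment replaces (n + δ)·k; here n + δ = 0.1.
Setting f'(k) = n+δ gives 0.37·3.1·k^(0.37−1) = 0.1, hence k_gold = (0.37·3.1/0.1)^(1/0.63) ≈ 48.0670.
Output: y_gold = 3.1·k_gold^0.37 = 3.1·48.0670^0.37 ≈ 12.9911.

y_gold ≈ 12.9911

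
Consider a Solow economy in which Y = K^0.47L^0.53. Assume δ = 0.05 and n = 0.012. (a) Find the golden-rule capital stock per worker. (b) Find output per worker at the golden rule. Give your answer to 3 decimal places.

(a) k_gold ≈ 45.690; (b) y_gold ≈ 6.027

Capital per worker breaks even when investment replaces (n + δ)·k; here n + δ = 0.062.
Setting f'(k) = n+δ gives 0.47·k^(0.47−1) = 0.062, hence k_gold = (0.47/0.062)^(1/0.53) ≈ 45.6902.
y_gold = 45.6902^0.47 ≈ 6.0272.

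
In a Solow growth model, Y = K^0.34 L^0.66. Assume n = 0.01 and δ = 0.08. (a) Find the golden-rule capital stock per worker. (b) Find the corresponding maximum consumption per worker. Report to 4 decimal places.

Capital per worker breaks even when investment replaces (n + δ)·k; here n + δ = 0.09.
Setting f'(k) = n+δ gives 0.34·k^(0.34−1) = 0.09, hence k_gold = (0.34/0.09)^(1/0.66) ≈ 7.4920.
y_gold = 7.4920^0.34 ≈ 1.9832; c_gold = y_gold − 0.09·k_gold ≈ 1.3089.

(a) k_gold ≈ 7.4920; (b) c_gold ≈ 1.3089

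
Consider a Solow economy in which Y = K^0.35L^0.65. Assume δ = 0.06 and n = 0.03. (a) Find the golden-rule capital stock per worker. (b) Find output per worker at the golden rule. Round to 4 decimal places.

n + δ = 0.03 + 0.06 = 0.09.
At the golden rule the marginal product of capital equals n+δ: 0.35·k^(0.35−1) = 0.09. Solving, k_gold = (0.35/0.09)^(1/0.65) ≈ 8.0802.
y_gold = 8.0802^0.35 ≈ 2.0778.

(a) k_gold ≈ 8.0802; (b) y_gold ≈ 2.0778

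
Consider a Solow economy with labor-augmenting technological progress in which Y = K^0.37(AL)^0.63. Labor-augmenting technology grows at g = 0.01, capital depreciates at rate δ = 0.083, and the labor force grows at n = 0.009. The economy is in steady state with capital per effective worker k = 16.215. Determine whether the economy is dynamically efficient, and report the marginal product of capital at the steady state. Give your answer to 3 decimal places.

The effective depreciation rate is n + g + δ = 0.009 + 0.01 + 0.083 = 0.102.
MPK = 0.37·k^(0.37−1) = 0.37·16.215^(-0.63) ≈ 0.0640.
MPK < 0.102, so the economy is dynamically inefficient (over-saving).

dynamically inefficient; MPK ≈ 0.064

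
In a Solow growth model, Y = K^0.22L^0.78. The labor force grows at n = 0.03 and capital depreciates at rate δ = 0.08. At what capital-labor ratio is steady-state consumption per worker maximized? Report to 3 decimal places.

Capital per worker breaks even when investment replaces (n + δ)·k; here n + δ = 0.11.
At the golden rule the marginal product of capital equals n+δ: 0.22·k^(0.22−1) = 0.11. Solving, k_gold = (0.22/0.11)^(1/0.78) ≈ 2.4318.

k_gold ≈ 2.432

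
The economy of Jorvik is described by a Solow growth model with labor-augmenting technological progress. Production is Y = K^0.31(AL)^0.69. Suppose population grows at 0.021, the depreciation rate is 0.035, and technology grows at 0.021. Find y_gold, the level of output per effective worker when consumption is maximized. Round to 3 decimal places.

y_gold ≈ 1.870

The effective depreciation rate is n + g + δ = 0.021 + 0.021 + 0.035 = 0.077.
Golden rule sets MPK = n+g+δ: 0.31·k^(0.31−1) = 0.077, so k_gold = (0.31/0.077)^(1/0.69) ≈ 7.5270.
Output: y_gold = k_gold^0.31 = 7.5270^0.31 ≈ 1.8696.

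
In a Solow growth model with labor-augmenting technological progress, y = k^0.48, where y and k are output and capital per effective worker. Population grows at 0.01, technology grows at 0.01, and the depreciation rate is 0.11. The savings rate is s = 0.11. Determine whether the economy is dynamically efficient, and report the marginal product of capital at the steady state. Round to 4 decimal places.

dynamically efficient; MPK ≈ 0.5673

The effective depreciation rate is n + g + δ = 0.01 + 0.01 + 0.11 = 0.13.
Steady-state k*: s·k^0.48 = 0.13·k gives k* = (0.11/0.13)^(1/0.52) ≈ 0.7252.
MPK = 0.48·0.7252^(-0.52) ≈ 0.5673.
MPK > n+g+δ = 0.13, so the economy is dynamically efficient (under-saving).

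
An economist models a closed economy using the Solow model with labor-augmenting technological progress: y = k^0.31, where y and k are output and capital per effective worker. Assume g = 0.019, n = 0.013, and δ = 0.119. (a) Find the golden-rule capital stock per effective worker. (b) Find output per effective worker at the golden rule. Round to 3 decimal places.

(a) k_gold ≈ 2.836; (b) y_gold ≈ 1.381

n + g + δ = 0.013 + 0.019 + 0.119 = 0.151.
Golden rule sets MPK = n+g+δ: 0.31·k^(0.31−1) = 0.151, so k_gold = (0.31/0.151)^(1/0.69) ≈ 2.8362.
y_gold = 2.8362^0.31 ≈ 1.3815.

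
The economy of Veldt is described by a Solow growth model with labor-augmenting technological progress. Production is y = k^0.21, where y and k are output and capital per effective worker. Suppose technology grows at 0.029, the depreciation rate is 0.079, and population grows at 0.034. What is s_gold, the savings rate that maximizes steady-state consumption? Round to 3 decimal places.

s_gold = 0.210

n + g + δ = 0.034 + 0.029 + 0.079 = 0.142.
At the golden rule MPK = n+g+δ, and in any Cobb-Douglas steady state s = (n+g+δ)·k/y = MPK·k/y = capital's share 0.21.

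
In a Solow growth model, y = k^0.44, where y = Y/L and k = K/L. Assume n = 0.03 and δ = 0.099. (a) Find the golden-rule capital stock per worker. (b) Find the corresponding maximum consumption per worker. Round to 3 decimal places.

Capital per worker breaks even when investment replaces (n + δ)·k; here n + δ = 0.129.
Maximizing c = f(k) − (n+δ)·k gives f'(k) = n+δ, i.e. 0.44·k^(0.44−1) = 0.129, so k_gold = (0.44/0.129)^(1/0.56) ≈ 8.9442.
y_gold = 8.9442^0.44 ≈ 2.6223; c_gold = y_gold − 0.129·k_gold ≈ 1.4685.

(a) k_gold ≈ 8.944; (b) c_gold ≈ 1.468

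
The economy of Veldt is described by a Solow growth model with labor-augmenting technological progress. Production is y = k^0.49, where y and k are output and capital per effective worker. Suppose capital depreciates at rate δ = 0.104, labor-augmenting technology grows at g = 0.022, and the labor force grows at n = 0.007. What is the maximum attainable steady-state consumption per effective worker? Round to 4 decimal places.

The effective depreciation rate is n + g + δ = 0.007 + 0.022 + 0.104 = 0.133.
Golden rule sets MPK = n+g+δ: 0.49·k^(0.49−1) = 0.133, so k_gold = (0.49/0.133)^(1/0.51) ≈ 12.8967.
y_gold = 12.8967^0.49 ≈ 3.5005.
c_gold = y_gold − (n+g+δ)·k_gold = 3.5005 − 0.133·12.8967 ≈ 1.7853.

c_gold ≈ 1.7853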